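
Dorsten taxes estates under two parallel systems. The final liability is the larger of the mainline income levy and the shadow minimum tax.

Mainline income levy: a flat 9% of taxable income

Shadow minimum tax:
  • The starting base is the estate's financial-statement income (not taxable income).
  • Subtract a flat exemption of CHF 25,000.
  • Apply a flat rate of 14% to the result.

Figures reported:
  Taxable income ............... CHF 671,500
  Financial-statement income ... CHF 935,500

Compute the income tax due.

CHF 127,470

Shadow minimum tax:
  Base (financial-statement income): CHF 935,500
  Less exemption CHF 25,000 → base CHF 910,500
  CHF 910,500 × 14% = CHF 127,470

Mainline income levy:
  CHF 671,500 × 9% = CHF 60,435

CHF 127,470 > CHF 60,435, so the shadow minimum tax is the binding amount.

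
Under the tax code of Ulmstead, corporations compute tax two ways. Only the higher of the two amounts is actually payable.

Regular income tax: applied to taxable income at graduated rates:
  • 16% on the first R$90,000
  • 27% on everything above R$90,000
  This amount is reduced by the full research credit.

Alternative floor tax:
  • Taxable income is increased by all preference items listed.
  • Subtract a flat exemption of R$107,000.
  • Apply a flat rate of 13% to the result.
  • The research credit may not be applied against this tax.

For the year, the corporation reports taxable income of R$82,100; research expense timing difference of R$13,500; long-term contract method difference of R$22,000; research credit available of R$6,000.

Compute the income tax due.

R$7,136

Alternative floor tax:
  Adjusted income: R$82,100 + R$13,500 + R$22,000 = R$117,600
  Less exemption R$107,000 → base R$10,600
  R$10,600 × 13% = R$1,378

Regular income tax:
  R$82,100 × 16% = R$13,136
  Less research credit R$6,000 → R$7,136

R$7,136 > R$1,378, so the regular income tax governs.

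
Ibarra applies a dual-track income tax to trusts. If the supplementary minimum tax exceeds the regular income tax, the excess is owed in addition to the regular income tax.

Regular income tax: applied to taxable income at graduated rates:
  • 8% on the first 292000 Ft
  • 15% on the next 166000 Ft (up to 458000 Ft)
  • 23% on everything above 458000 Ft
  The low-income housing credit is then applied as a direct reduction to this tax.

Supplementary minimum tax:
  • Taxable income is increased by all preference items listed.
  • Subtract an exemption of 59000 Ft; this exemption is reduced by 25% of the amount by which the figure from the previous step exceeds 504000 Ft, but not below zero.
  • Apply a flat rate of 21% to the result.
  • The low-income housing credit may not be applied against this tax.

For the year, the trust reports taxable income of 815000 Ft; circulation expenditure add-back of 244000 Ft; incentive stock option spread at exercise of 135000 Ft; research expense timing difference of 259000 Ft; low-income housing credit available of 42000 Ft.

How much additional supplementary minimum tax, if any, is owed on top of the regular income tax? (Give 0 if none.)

Supplementary minimum tax:
  Adjusted income: 815000 Ft + 244000 Ft + 135000 Ft + 259000 Ft = 1453000 Ft
  Exemption: 25% × (1453000 Ft − 504000 Ft) = 237250 Ft ≥ 59000 Ft, so the exemption is fully phased out
  Base: 1453000 Ft − 0 Ft = 1453000 Ft
  1453000 Ft × 21% = 305130 Ft

Regular income tax:
  292000 Ft × 8% = 23360 Ft
  166000 Ft × 15% = 24900 Ft
  357000 Ft × 23% = 82110 Ft
  → 130370 Ft
  Less low-income housing credit 42000 Ft → 88370 Ft

Excess of supplementary minimum tax over regular income tax: 305130 Ft − 88370 Ft = 216760 Ft.

216760 Ft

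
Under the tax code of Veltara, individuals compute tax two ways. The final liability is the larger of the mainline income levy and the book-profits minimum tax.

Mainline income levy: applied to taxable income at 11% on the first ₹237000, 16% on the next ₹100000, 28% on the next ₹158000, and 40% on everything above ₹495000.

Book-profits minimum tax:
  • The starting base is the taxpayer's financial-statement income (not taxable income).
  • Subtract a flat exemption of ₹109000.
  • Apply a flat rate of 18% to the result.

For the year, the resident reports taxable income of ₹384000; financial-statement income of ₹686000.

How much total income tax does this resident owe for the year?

Book-profits minimum tax:
  Base (financial-statement income): ₹686000
  Less exemption ₹109000 → base ₹577000
  ₹577000 × 18% = ₹103860

Mainline income levy:
  ₹237000 × 11% = ₹26070
  ₹100000 × 16% = ₹16000
  ₹47000 × 28% = ₹13160
  → ₹55230

₹103860 > ₹55230, so the book-profits minimum tax is the binding amount.

₹103860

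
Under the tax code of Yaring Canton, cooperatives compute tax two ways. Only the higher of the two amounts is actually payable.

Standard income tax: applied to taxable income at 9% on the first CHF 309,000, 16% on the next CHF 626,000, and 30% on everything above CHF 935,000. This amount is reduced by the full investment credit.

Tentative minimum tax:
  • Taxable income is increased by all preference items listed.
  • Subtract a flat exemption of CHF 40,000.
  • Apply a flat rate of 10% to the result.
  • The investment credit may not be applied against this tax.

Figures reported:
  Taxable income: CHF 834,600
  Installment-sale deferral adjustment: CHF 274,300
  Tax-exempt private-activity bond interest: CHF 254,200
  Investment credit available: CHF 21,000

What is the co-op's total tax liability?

CHF 132,310

Tentative minimum tax:
  Adjusted income: CHF 834,600 + CHF 274,300 + CHF 254,200 = CHF 1,363,100
  Less exemption CHF 40,000 → base CHF 1,323,100
  CHF 1,323,100 × 10% = CHF 132,310

Standard income tax:
  CHF 309,000 × 9% = CHF 27,810
  CHF 525,600 × 16% = CHF 84,096
  → CHF 111,906
  Less investment credit CHF 21,000 → CHF 90,906

CHF 132,310 > CHF 90,906, so the tentative minimum tax is the binding amount.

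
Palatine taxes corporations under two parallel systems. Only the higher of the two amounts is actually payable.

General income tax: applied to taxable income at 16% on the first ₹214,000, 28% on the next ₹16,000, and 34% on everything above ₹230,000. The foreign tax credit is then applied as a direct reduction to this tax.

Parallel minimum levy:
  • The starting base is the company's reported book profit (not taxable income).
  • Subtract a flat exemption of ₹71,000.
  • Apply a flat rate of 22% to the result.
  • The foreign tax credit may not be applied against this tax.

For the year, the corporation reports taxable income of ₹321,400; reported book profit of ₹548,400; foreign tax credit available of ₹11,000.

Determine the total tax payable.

₹105,028

Parallel minimum levy:
  Base (reported book profit): ₹548,400
  Less exemption ₹71,000 → base ₹477,400
  ₹477,400 × 22% = ₹105,028

General income tax:
  ₹214,000 × 16% = ₹34,240
  ₹16,000 × 28% = ₹4,480
  ₹91,400 × 34% = ₹31,076
  → ₹69,796
  Less foreign tax credit ₹11,000 → ₹58,796

₹105,028 > ₹58,796, so the parallel minimum levy is the binding amount.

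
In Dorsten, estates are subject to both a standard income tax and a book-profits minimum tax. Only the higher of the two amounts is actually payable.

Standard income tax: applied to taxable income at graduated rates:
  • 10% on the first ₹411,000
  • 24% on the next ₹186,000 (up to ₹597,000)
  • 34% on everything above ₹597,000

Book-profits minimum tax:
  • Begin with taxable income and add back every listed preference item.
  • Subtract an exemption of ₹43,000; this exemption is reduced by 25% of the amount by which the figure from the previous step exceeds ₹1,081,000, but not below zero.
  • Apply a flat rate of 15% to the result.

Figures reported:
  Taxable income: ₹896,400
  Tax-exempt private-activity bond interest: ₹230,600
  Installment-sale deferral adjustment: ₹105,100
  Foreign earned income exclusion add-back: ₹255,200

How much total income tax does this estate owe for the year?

Book-profits minimum tax:
  Adjusted income: ₹896,400 + ₹230,600 + ₹105,100 + ₹255,200 = ₹1,487,300
  Exemption: 25% × (₹1,487,300 − ₹1,081,000) = ₹101,575 ≥ ₹43,000, so the exemption is fully phased out
  Base: ₹1,487,300 − ₹0 = ₹1,487,300
  ₹1,487,300 × 15% = ₹223,095

Standard income tax:
  ₹411,000 × 10% = ₹41,100
  ₹186,000 × 24% = ₹44,640
  ₹299,400 × 34% = ₹101,796
  → ₹187,536

₹223,095 > ₹187,536, so the book-profits minimum tax is the binding amount.

₹223,095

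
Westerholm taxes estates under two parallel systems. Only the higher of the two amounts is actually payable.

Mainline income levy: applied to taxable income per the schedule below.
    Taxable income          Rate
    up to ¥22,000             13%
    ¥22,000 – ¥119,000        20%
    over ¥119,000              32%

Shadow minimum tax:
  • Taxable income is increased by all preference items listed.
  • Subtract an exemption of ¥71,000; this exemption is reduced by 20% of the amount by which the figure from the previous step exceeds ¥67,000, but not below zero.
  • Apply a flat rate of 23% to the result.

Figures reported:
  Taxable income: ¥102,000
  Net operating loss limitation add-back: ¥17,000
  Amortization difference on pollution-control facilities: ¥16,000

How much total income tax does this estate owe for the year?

¥18,860

Shadow minimum tax:
  Adjusted income: ¥102,000 + ¥17,000 + ¥16,000 = ¥135,000
  Exemption: ¥71,000 − 20% × (¥135,000 − ¥67,000) = ¥71,000 − ¥13,600 = ¥57,400
  Base: ¥135,000 − ¥57,400 = ¥77,600
  ¥77,600 × 23% = ¥17,848

Mainline income levy:
  ¥22,000 × 13% = ¥2,860
  ¥80,000 × 20% = ¥16,000
  → ¥18,860

¥18,860 > ¥17,848, so the mainline income levy governs.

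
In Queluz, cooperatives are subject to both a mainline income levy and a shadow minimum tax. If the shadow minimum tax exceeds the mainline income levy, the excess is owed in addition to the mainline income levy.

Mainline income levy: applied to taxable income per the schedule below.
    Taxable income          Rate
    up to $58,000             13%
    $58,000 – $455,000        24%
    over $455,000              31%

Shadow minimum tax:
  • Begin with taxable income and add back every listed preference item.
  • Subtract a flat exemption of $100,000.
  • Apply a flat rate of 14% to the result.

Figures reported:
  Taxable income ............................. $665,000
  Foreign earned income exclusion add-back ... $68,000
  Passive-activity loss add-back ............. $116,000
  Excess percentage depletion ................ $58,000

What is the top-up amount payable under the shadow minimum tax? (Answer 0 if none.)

$0

Mainline income levy:
  $58,000 × 13% = $7,540
  $397,000 × 24% = $95,280
  $210,000 × 31% = $65,100
  → $167,920

Shadow minimum tax:
  Adjusted income: $665,000 + $68,000 + $116,000 + $58,000 = $907,000
  Less exemption $100,000 → base $807,000
  $807,000 × 14% = $112,980

$112,980 ≤ $167,920, so no add-on is due.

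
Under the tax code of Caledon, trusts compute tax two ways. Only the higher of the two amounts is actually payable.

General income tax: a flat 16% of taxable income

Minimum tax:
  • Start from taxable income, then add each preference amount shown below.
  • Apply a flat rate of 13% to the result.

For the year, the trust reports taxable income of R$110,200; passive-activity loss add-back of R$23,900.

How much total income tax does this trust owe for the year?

R$17,632

Minimum tax:
  Adjusted income: R$110,200 + R$23,900 = R$134,100
  R$134,100 × 13% = R$17,433

General income tax:
  R$110,200 × 16% = R$17,632

R$17,632 > R$17,433, so the general income tax governs.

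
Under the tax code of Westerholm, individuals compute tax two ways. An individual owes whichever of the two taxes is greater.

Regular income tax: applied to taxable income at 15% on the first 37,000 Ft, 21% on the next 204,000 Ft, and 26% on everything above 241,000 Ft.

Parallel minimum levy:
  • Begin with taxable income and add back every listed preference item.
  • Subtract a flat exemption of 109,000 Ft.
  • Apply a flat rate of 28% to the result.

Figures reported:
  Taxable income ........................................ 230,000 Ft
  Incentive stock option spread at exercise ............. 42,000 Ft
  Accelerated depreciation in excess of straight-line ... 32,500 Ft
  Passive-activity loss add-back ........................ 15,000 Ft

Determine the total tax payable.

58,940 Ft

Parallel minimum levy:
  Adjusted income: 230,000 Ft + 42,000 Ft + 32,500 Ft + 15,000 Ft = 319,500 Ft
  Less exemption 109,000 Ft → base 210,500 Ft
  210,500 Ft × 28% = 58,940 Ft

Regular income tax:
  37,000 Ft × 15% = 5,550 Ft
  193,000 Ft × 21% = 40,530 Ft
  → 46,080 Ft

58,940 Ft > 46,080 Ft, so the parallel minimum levy is the binding amount.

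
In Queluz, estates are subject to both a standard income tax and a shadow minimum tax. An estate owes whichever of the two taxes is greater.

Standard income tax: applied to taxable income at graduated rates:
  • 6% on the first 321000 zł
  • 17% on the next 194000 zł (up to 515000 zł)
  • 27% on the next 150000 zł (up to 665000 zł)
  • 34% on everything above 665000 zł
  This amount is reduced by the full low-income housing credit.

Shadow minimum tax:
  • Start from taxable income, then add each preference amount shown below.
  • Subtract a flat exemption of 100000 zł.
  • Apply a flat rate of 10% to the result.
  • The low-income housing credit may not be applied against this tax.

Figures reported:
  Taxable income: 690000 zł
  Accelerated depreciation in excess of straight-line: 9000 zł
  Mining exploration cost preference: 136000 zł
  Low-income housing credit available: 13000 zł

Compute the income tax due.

Standard income tax:
  321000 zł × 6% = 19260 zł
  194000 zł × 17% = 32980 zł
  150000 zł × 27% = 40500 zł
  25000 zł × 34% = 8500 zł
  → 101240 zł
  Less low-income housing credit 13000 zł → 88240 zł

Shadow minimum tax:
  Adjusted income: 690000 zł + 9000 zł + 136000 zł = 835000 zł
  Less exemption 100000 zł → base 735000 zł
  735000 zł × 10% = 73500 zł

88240 zł > 73500 zł, so the standard income tax governs.

88240 zł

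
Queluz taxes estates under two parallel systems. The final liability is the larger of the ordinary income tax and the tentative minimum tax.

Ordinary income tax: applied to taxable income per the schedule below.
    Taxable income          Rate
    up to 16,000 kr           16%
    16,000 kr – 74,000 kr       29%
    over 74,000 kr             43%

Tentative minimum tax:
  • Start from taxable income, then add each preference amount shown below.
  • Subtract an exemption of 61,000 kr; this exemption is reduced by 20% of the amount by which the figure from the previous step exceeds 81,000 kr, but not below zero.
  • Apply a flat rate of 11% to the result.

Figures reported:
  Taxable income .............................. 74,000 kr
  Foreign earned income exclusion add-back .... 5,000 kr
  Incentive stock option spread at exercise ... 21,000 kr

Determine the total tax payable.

Ordinary income tax:
  16,000 kr × 16% = 2,560 kr
  58,000 kr × 29% = 16,820 kr
  → 19,380 kr

Tentative minimum tax:
  Adjusted income: 74,000 kr + 5,000 kr + 21,000 kr = 100,000 kr
  Exemption: 61,000 kr − 20% × (100,000 kr − 81,000 kr) = 61,000 kr − 3,800 kr = 57,200 kr
  Base: 100,000 kr − 57,200 kr = 42,800 kr
  42,800 kr × 11% = 4,708 kr

19,380 kr > 4,708 kr, so the ordinary income tax governs.

19,380 kr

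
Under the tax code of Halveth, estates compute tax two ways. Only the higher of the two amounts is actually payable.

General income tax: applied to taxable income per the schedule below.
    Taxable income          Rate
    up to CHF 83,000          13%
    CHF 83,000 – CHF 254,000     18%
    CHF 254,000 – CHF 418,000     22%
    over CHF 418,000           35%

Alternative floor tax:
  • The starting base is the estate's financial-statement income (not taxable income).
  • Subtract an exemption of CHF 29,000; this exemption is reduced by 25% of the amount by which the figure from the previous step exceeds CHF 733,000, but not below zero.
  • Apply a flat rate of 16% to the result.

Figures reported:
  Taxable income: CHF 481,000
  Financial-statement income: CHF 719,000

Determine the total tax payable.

CHF 110,400

General income tax:
  CHF 83,000 × 13% = CHF 10,790
  CHF 171,000 × 18% = CHF 30,780
  CHF 164,000 × 22% = CHF 36,080
  CHF 63,000 × 35% = CHF 22,050
  → CHF 99,700

Alternative floor tax:
  Base (financial-statement income): CHF 719,000
  Exemption: CHF 719,000 ≤ CHF 733,000, so full CHF 29,000 applies
  Base: CHF 719,000 − CHF 29,000 = CHF 690,000
  CHF 690,000 × 16% = CHF 110,400

CHF 110,400 > CHF 99,700, so the alternative floor tax is the binding amount.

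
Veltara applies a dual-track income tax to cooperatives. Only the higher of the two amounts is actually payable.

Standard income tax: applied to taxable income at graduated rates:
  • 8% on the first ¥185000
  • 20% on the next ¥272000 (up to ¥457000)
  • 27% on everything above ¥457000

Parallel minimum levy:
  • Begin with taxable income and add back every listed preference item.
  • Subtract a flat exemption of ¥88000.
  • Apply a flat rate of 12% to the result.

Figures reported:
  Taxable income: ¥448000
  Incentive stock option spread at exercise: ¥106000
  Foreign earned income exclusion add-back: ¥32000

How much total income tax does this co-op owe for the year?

¥67400

Parallel minimum levy:
  Adjusted income: ¥448000 + ¥106000 + ¥32000 = ¥586000
  Less exemption ¥88000 → base ¥498000
  ¥498000 × 12% = ¥59760

Standard income tax:
  ¥185000 × 8% = ¥14800
  ¥263000 × 20% = ¥52600
  → ¥67400

¥67400 > ¥59760, so the standard income tax governs.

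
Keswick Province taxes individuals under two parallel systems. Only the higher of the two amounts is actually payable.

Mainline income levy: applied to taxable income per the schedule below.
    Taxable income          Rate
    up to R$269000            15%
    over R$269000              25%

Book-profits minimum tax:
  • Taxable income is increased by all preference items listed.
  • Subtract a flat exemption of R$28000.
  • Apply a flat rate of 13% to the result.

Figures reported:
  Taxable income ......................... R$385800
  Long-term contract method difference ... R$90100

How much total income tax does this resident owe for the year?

Mainline income levy:
  R$269000 × 15% = R$40350
  R$116800 × 25% = R$29200
  → R$69550

Book-profits minimum tax:
  Adjusted income: R$385800 + R$90100 = R$475900
  Less exemption R$28000 → base R$447900
  R$447900 × 13% = R$58227

R$69550 > R$58227, so the mainline income levy governs.

R$69550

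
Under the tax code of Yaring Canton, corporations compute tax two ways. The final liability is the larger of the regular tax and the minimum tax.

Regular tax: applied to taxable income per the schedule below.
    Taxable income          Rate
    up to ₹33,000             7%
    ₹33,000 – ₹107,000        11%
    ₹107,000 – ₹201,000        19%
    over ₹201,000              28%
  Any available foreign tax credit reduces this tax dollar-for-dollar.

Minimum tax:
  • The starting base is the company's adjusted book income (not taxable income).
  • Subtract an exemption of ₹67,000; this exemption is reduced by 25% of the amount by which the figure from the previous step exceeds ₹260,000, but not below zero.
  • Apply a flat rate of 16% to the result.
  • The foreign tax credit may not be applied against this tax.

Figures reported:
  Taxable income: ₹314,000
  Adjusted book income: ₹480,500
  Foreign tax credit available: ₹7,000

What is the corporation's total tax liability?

₹74,980

Minimum tax:
  Base (adjusted book income): ₹480,500
  Exemption: ₹67,000 − 25% × (₹480,500 − ₹260,000) = ₹67,000 − ₹55,125 = ₹11,875
  Base: ₹480,500 − ₹11,875 = ₹468,625
  ₹468,625 × 16% = ₹74,980

Regular tax:
  ₹33,000 × 7% = ₹2,310
  ₹74,000 × 11% = ₹8,140
  ₹94,000 × 19% = ₹17,860
  ₹113,000 × 28% = ₹31,640
  → ₹59,950
  Less foreign tax credit ₹7,000 → ₹52,950

₹74,980 > ₹52,950, so the minimum tax is the binding amount.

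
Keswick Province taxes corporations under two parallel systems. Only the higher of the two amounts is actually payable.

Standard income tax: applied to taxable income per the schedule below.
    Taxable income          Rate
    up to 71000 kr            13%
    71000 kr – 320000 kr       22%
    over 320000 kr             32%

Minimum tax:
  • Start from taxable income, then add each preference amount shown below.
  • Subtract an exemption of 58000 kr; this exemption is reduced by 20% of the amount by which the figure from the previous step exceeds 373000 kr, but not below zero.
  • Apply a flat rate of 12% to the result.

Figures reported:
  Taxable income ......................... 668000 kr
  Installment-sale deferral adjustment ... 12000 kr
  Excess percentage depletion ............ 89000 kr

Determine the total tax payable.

Standard income tax:
  71000 kr × 13% = 9230 kr
  249000 kr × 22% = 54780 kr
  348000 kr × 32% = 111360 kr
  → 175370 kr

Minimum tax:
  Adjusted income: 668000 kr + 12000 kr + 89000 kr = 769000 kr
  Exemption: 20% × (769000 kr − 373000 kr) = 79200 kr ≥ 58000 kr, so the exemption is fully phased out
  Base: 769000 kr − 0 kr = 769000 kr
  769000 kr × 12% = 92280 kr

175370 kr > 92280 kr, so the standard income tax governs.

175370 kr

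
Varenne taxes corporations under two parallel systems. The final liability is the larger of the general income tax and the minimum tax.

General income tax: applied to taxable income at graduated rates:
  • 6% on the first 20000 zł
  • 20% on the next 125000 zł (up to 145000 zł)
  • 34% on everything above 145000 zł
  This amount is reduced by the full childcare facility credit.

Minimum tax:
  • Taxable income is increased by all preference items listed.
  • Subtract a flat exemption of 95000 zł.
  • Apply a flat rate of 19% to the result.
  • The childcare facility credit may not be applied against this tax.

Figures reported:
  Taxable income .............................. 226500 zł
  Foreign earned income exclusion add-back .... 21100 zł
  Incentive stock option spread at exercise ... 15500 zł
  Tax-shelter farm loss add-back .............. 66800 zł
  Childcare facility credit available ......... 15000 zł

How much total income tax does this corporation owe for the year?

44631 zł

Minimum tax:
  Adjusted income: 226500 zł + 21100 zł + 15500 zł + 66800 zł = 329900 zł
  Less exemption 95000 zł → base 234900 zł
  234900 zł × 19% = 44631 zł

General income tax:
  20000 zł × 6% = 1200 zł
  125000 zł × 20% = 25000 zł
  81500 zł × 34% = 27710 zł
  → 53910 zł
  Less childcare facility credit 15000 zł → 38910 zł

44631 zł > 38910 zł, so the minimum tax is the binding amount.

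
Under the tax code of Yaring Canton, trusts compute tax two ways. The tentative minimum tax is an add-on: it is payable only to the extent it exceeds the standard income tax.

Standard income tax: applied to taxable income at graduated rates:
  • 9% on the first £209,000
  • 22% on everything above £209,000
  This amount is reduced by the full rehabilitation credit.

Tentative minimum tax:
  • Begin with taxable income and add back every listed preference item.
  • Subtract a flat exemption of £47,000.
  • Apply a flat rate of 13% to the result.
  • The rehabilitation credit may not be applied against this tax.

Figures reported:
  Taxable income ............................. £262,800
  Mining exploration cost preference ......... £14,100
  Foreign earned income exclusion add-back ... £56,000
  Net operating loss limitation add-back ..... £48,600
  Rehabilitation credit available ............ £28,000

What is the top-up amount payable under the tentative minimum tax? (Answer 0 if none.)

Standard income tax:
  £209,000 × 9% = £18,810
  £53,800 × 22% = £11,836
  → £30,646
  Less rehabilitation credit £28,000 → £2,646

Tentative minimum tax:
  Adjusted income: £262,800 + £14,100 + £56,000 + £48,600 = £381,500
  Less exemption £47,000 → base £334,500
  £334,500 × 13% = £43,485

Excess of tentative minimum tax over standard income tax: £43,485 − £2,646 = £40,839.

£40,839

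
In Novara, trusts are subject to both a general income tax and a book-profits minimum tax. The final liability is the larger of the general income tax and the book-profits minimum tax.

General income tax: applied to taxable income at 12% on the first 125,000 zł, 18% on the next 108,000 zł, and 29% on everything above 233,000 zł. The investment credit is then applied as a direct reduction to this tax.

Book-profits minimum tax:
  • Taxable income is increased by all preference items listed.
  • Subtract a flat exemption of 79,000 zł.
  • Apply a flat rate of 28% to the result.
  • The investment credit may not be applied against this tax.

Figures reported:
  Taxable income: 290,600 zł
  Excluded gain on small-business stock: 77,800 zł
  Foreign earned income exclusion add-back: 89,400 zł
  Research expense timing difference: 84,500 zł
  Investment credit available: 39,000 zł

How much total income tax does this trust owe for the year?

129,724 zł

Book-profits minimum tax:
  Adjusted income: 290,600 zł + 77,800 zł + 89,400 zł + 84,500 zł = 542,300 zł
  Less exemption 79,000 zł → base 463,300 zł
  463,300 zł × 28% = 129,724 zł

General income tax:
  125,000 zł × 12% = 15,000 zł
  108,000 zł × 18% = 19,440 zł
  57,600 zł × 29% = 16,704 zł
  → 51,144 zł
  Less investment credit 39,000 zł → 12,144 zł

129,724 zł > 12,144 zł, so the book-profits minimum tax is the binding amount.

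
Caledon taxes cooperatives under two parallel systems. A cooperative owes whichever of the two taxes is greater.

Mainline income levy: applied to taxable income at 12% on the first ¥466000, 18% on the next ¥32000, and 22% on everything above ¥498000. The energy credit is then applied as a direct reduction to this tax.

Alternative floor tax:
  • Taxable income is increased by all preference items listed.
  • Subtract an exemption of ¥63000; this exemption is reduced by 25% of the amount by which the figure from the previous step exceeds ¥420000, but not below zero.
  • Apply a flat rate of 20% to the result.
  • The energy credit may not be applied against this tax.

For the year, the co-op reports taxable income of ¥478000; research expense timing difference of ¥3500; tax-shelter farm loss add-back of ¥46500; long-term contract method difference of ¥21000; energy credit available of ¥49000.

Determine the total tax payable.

¥103650

Alternative floor tax:
  Adjusted income: ¥478000 + ¥3500 + ¥46500 + ¥21000 = ¥549000
  Exemption: ¥63000 − 25% × (¥549000 − ¥420000) = ¥63000 − ¥32250 = ¥30750
  Base: ¥549000 − ¥30750 = ¥518250
  ¥518250 × 20% = ¥103650

Mainline income levy:
  ¥466000 × 12% = ¥55920
  ¥12000 × 18% = ¥2160
  → ¥58080
  Less energy credit ¥49000 → ¥9080

¥103650 > ¥9080, so the alternative floor tax is the binding amount.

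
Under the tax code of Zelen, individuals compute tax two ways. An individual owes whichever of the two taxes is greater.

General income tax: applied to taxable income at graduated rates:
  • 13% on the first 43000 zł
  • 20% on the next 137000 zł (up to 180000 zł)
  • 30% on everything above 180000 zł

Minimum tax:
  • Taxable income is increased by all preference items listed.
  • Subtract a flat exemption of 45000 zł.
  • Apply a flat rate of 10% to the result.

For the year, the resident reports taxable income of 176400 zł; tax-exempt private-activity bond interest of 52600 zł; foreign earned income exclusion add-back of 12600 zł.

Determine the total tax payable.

32270 zł

General income tax:
  43000 zł × 13% = 5590 zł
  133400 zł × 20% = 26680 zł
  → 32270 zł

Minimum tax:
  Adjusted income: 176400 zł + 52600 zł + 12600 zł = 241600 zł
  Less exemption 45000 zł → base 196600 zł
  196600 zł × 10% = 19660 zł

32270 zł > 19660 zł, so the general income tax governs.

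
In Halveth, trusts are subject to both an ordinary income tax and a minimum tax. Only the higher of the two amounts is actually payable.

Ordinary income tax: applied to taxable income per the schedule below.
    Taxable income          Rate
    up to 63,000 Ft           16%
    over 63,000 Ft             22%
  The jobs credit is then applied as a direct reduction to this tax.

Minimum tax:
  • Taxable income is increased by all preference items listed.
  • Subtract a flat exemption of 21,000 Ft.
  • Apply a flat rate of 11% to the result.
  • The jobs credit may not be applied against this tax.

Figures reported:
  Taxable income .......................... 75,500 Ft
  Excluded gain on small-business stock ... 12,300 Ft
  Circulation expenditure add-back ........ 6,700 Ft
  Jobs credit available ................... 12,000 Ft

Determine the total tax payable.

8,085 Ft

Ordinary income tax:
  63,000 Ft × 16% = 10,080 Ft
  12,500 Ft × 22% = 2,750 Ft
  → 12,830 Ft
  Less jobs credit 12,000 Ft → 830 Ft

Minimum tax:
  Adjusted income: 75,500 Ft + 12,300 Ft + 6,700 Ft = 94,500 Ft
  Less exemption 21,000 Ft → base 73,500 Ft
  73,500 Ft × 11% = 8,085 Ft

8,085 Ft > 830 Ft, so the minimum tax is the binding amount.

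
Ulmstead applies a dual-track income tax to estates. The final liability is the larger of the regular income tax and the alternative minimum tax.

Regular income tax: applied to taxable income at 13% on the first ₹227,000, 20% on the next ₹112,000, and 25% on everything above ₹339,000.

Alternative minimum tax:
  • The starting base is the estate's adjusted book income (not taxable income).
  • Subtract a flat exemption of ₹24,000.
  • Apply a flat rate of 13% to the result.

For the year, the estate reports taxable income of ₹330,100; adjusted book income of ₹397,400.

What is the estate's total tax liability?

Alternative minimum tax:
  Base (adjusted book income): ₹397,400
  Less exemption ₹24,000 → base ₹373,400
  ₹373,400 × 13% = ₹48,542

Regular income tax:
  ₹227,000 × 13% = ₹29,510
  ₹103,100 × 20% = ₹20,620
  → ₹50,130

₹50,130 > ₹48,542, so the regular income tax governs.

₹50,130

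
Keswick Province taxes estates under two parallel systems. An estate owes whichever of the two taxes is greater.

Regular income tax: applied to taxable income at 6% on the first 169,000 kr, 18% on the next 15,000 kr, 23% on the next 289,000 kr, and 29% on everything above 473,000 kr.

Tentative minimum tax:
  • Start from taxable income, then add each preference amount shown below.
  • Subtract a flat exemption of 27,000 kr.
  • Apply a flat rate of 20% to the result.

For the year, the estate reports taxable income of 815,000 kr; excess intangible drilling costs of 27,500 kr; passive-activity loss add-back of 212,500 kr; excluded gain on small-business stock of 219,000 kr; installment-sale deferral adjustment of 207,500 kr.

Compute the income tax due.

290,900 kr

Regular income tax:
  169,000 kr × 6% = 10,140 kr
  15,000 kr × 18% = 2,700 kr
  289,000 kr × 23% = 66,470 kr
  342,000 kr × 29% = 99,180 kr
  → 178,490 kr

Tentative minimum tax:
  Adjusted income: 815,000 kr + 27,500 kr + 212,500 kr + 219,000 kr + 207,500 kr = 1,481,500 kr
  Less exemption 27,000 kr → base 1,454,500 kr
  1,454,500 kr × 20% = 290,900 kr

290,900 kr > 178,490 kr, so the tentative minimum tax is the binding amount.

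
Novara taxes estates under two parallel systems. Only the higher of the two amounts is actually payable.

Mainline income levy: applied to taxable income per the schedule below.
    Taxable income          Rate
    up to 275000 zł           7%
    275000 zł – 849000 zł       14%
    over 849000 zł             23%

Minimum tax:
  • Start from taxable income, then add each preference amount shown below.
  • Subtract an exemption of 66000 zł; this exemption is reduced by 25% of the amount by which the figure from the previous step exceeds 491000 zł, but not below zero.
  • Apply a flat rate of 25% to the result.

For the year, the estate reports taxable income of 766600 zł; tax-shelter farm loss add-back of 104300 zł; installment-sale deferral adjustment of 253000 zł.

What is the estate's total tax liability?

280975 zł

Minimum tax:
  Adjusted income: 766600 zł + 104300 zł + 253000 zł = 1123900 zł
  Exemption: 25% × (1123900 zł − 491000 zł) = 158225 zł ≥ 66000 zł, so the exemption is fully phased out
  Base: 1123900 zł − 0 zł = 1123900 zł
  1123900 zł × 25% = 280975 zł

Mainline income levy:
  275000 zł × 7% = 19250 zł
  491600 zł × 14% = 68824 zł
  → 88074 zł

280975 zł > 88074 zł, so the minimum tax is the binding amount.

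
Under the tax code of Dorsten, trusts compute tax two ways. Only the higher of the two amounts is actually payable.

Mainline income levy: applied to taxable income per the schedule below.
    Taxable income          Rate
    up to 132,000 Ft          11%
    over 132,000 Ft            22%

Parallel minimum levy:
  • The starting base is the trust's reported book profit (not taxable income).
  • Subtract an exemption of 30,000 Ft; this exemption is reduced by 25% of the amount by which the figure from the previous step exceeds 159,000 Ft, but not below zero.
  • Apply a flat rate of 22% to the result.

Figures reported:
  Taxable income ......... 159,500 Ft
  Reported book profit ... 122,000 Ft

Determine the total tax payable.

Mainline income levy:
  132,000 Ft × 11% = 14,520 Ft
  27,500 Ft × 22% = 6,050 Ft
  → 20,570 Ft

Parallel minimum levy:
  Base (reported book profit): 122,000 Ft
  Exemption: 122,000 Ft ≤ 159,000 Ft, so full 30,000 Ft applies
  Base: 122,000 Ft − 30,000 Ft = 92,000 Ft
  92,000 Ft × 22% = 20,240 Ft

20,570 Ft > 20,240 Ft, so the mainline income levy governs.

20,570 Ft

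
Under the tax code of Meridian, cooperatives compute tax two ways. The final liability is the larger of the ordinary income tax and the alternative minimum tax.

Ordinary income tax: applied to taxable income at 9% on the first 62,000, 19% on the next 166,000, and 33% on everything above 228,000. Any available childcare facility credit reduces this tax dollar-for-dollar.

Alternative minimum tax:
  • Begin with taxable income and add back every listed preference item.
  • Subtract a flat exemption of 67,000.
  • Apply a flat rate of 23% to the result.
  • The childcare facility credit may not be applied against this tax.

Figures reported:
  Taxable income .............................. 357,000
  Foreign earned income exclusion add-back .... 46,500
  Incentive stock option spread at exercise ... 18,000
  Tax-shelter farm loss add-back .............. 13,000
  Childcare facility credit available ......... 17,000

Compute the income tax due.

Alternative minimum tax:
  Adjusted income: 357,000 + 46,500 + 18,000 + 13,000 = 434,500
  Less exemption 67,000 → base 367,500
  367,500 × 23% = 84,525

Ordinary income tax:
  62,000 × 9% = 5,580
  166,000 × 19% = 31,540
  129,000 × 33% = 42,570
  → 79,690
  Less childcare facility credit 17,000 → 62,690

84,525 > 62,690, so the alternative minimum tax is the binding amount.

84,525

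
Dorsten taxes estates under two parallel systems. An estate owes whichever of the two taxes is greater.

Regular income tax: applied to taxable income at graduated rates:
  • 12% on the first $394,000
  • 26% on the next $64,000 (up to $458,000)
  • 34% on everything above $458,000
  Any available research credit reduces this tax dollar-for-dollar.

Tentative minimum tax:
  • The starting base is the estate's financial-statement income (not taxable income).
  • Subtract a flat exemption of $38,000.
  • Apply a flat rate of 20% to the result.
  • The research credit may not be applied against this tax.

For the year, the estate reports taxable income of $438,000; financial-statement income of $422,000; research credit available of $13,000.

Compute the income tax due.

$76,800

Tentative minimum tax:
  Base (financial-statement income): $422,000
  Less exemption $38,000 → base $384,000
  $384,000 × 20% = $76,800

Regular income tax:
  $394,000 × 12% = $47,280
  $44,000 × 26% = $11,440
  → $58,720
  Less research credit $13,000 → $45,720

$76,800 > $45,720, so the tentative minimum tax is the binding amount.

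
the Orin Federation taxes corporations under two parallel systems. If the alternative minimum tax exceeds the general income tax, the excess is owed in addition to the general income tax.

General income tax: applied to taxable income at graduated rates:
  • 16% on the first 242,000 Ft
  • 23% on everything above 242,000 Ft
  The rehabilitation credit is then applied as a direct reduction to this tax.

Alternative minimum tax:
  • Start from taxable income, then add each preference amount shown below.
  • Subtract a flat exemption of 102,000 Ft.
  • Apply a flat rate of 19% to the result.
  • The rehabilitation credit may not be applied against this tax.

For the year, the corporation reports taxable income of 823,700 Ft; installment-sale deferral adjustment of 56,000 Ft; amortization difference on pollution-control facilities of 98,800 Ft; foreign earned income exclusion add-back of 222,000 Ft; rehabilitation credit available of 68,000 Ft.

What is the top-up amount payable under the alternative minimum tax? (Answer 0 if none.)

104,204 Ft

General income tax:
  242,000 Ft × 16% = 38,720 Ft
  581,700 Ft × 23% = 133,791 Ft
  → 172,511 Ft
  Less rehabilitation credit 68,000 Ft → 104,511 Ft

Alternative minimum tax:
  Adjusted income: 823,700 Ft + 56,000 Ft + 98,800 Ft + 222,000 Ft = 1,200,500 Ft
  Less exemption 102,000 Ft → base 1,098,500 Ft
  1,098,500 Ft × 19% = 208,715 Ft

Excess of alternative minimum tax over general income tax: 208,715 Ft − 104,511 Ft = 104,204 Ft.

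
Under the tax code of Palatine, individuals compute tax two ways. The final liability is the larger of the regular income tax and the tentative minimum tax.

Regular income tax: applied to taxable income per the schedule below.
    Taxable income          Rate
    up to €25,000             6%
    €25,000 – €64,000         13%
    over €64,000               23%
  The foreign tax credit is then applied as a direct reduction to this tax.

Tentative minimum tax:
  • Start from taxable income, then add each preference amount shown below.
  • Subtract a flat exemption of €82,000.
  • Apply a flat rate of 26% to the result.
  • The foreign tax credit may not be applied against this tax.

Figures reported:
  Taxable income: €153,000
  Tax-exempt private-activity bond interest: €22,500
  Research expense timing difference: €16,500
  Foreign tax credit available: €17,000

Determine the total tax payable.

Tentative minimum tax:
  Adjusted income: €153,000 + €22,500 + €16,500 = €192,000
  Less exemption €82,000 → base €110,000
  €110,000 × 26% = €28,600

Regular income tax:
  €25,000 × 6% = €1,500
  €39,000 × 13% = €5,070
  €89,000 × 23% = €20,470
  → €27,040
  Less foreign tax credit €17,000 → €10,040

€28,600 > €10,040, so the tentative minimum tax is the binding amount.

€28,600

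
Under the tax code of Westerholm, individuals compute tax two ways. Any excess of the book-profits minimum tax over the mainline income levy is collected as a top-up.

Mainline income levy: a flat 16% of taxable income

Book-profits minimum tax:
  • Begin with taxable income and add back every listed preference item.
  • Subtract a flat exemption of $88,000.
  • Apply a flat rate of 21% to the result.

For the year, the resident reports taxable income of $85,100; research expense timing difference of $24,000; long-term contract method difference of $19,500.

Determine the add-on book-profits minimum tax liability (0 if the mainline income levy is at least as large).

$0

Book-profits minimum tax:
  Adjusted income: $85,100 + $24,000 + $19,500 = $128,600
  Less exemption $88,000 → base $40,600
  $40,600 × 21% = $8,526

Mainline income levy:
  $85,100 × 16% = $13,616

$8,526 ≤ $13,616, so no add-on is due.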